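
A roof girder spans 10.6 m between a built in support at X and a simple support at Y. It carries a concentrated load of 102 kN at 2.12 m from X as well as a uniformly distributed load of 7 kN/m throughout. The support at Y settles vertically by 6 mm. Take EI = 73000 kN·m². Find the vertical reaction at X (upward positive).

R_X = 143.8 kN

Remove the prop at Y; the released (primary) structure is a cantilever built in at X.
Downward deflection at the released point Y due to the loads:
  point load 102 at a = 2.12: Pa²(3L − a)/(6EI) = 2268/EI
  UDL 7: wL⁴/(8EI) = 11047/EI
  δ_0 = 13314/EI
Flexibility coefficient — unit upward force at Y: δ_{YY} = L³/(3EI) = 397/EI.
With EI = 73000 kN·m²: δ_0 = 0.18239 m and δ_{YY} = 0.005438 m/kN.
Compatibility — the beam at Y must follow the support down by 0.006 m: δ_0 − R_Y·δ_{YY} = 0.006, so R_Y = (0.18239 − 0.006)/0.005438 = 32.43 kN.
Vertical equilibrium: R_X = ΣP − R_Y = 176.2 − 32.43 = 143.8 kN.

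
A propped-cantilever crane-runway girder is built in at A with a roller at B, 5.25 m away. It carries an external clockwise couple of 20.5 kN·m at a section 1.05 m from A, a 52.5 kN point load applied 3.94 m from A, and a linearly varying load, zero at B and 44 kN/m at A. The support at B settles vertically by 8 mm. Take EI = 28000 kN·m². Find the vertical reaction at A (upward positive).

Choose R_B as the redundant. The primary structure is the cantilever fixed at A.
Deflection at B on the released cantilever, summing each load's contribution:
  clockwise couple 20.5 at a = 1.05: M₀a(2L − a)/(2EI) = 101.7/EI
  point load 52.5 at a = 3.94: Pa²(3L − a)/(6EI) = 1604/EI
  triangular load, peak 44 at the fixed end: w₀L⁴/(30EI) = 1114/EI
  δ_0 = 2820/EI
Flexibility coefficient — unit upward force at B: δ_{BB} = L³/(3EI) = 48.23/EI.
With EI = 28000 kN·m²: δ_0 = 0.10072 m and δ_{BB} = 0.001723 m/kN.
Compatibility — the beam at B must follow the support down by 0.008 m: δ_0 − R_B·δ_{BB} = 0.008, so R_B = (0.10072 − 0.008)/0.001723 = 53.82 kN.
Vertical equilibrium: R_A = ΣP − R_B = 168 − 53.82 = 114.2 kN.

R_A = 114.2 kN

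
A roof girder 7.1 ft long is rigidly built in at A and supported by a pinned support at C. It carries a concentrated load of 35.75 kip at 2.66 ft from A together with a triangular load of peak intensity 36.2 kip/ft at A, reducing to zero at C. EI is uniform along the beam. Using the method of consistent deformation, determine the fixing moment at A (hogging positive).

M_A = 170 kip·ft

Remove the prop at C; the released (primary) structure is a cantilever built in at A.
Primary-structure tip deflection at C by superposition:
  point load 35.75 at a = 2.66: Pa²(3L − a)/(6EI) = 785.8/EI
  triangular load, peak 36.2 at the fixed end: w₀L⁴/(30EI) = 3066/EI
  δ_0 = 3852/EI
Tip deflection under a unit load at C: L³/(3EI) = 119.3/EI.
Compatibility at C: δ_0 − R_C·δ_{CC} = 0, so R_C = 3852/119.3 = 32.29 kip.
Moment equilibrium about A: M_A = Σ(load moments about A) − R_C·L = 399.2 − 32.29×7.1 = 170 kip·ft.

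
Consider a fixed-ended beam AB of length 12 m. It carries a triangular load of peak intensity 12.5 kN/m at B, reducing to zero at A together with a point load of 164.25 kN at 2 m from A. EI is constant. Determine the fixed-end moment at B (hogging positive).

Take the two fixed-end moments M_A, M_B as redundants; the released structure is the simple span AB.
End rotations of the released simple span under the applied load (×1/EI):
  at A: triangular load, peak 12.5: 7w₀L³/(360EI) = 420/EI
  at B: triangular load, peak 12.5: w₀L³/(45EI) = 480/EI
  at A: point load 164.25 at a = 2: Pab(L + b)/(6LEI) = 1004/EI
  at B: point load 164.25 at a = 2: Pab(L + a)/(6LEI) = 638.8/EI
  θ_A0 = 1424/EI,  θ_B0 = 1119/EI
Flexibility coefficients: a unit moment at one end gives L/(3EI) there and L/(6EI) at the far end, so f₁₁ = f₂₂ = 4/EI and f₁₂ = f₂₁ = 2/EI.
Compatibility — zero rotation at each built-in end:
  4 M_A + 2 M_B = 1424
  2 M_A + 4 M_B = 1119
Solving the pair gives M_A = 288.1 kN·m and M_B = 135.6 kN·m (hogging).

M_B = 135.6 kN·m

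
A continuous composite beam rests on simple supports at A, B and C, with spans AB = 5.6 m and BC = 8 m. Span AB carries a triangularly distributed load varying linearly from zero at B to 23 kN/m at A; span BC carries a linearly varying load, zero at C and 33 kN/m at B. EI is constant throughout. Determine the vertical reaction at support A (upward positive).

R_A = 25.05 kN

Take M_B as the redundant. Released structure: two simple spans AB and BC with a hinge at B.
End slopes at the hinge B, treating each span as simply supported:
  span AB: triangular load, peak 23: 7w₀L³/(360EI) = 78.54/EI
  span BC: triangular load, peak 33: w₀L³/(45EI) = 375.5/EI
  relative rotation θ_0 = (78.54 + 375.5)/EI = 454/EI
A unit hogging moment at B produces rotation L₁/(3EI) + L₂/(3EI) = 4.533/EI.
Compatibility: M_B·(L₁+L₂)/(3EI) = θ_0, giving M_B = 100.1 kN·m (hogging).
Span AB, ΣM about A with M_B applied at B: R_B^{AB}·5.6 = 120.2 + 100.1, so R_B^{AB} = 39.35 kN and R_A = 64.4 − 39.35 = 25.05 kN.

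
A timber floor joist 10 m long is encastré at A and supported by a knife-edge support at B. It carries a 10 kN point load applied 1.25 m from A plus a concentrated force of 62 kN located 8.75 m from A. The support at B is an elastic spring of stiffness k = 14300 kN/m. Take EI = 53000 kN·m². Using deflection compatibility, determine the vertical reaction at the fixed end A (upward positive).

R_A = 21.9 kN

Take the reaction at B as the redundant and release it; the primary structure is a cantilever fixed at A.
Free-end deflection of the primary structure under the applied loading (downward +):
  point load 10 at a = 1.25: Pa²(3L − a)/(6EI) = 74.87/EI
  point load 62 at a = 8.75: Pa²(3L − a)/(6EI) = 16812/EI
  δ_0 = 16887/EI
Tip deflection under a unit load at B: L³/(3EI) = 333.3/EI.
With EI = 53000 kN·m²: δ_0 = 0.31862 m and δ_{BB} = 0.006289 m/kN.
Compatibility — the spring shortens by R_B/k under the reaction it provides: δ_0 − R_B·δ_{BB} = R_B/k. With 1/k = 0.00007 m/kN, R_B = δ_0 / (δ_{BB} + 1/k) = 0.31862 / (0.006289 + 0.00007) = 50.1 kN.
Vertical equilibrium: R_A = ΣP − R_B = 72 − 50.1 = 21.9 kN.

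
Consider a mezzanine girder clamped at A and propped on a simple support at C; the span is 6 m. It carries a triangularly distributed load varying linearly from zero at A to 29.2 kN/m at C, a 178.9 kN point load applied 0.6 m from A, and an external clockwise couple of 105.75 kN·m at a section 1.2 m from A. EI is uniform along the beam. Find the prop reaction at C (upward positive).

Remove the prop at C; the released (primary) structure is a cantilever built in at A.
Deflection at C on the released cantilever, summing each load's contribution:
  triangular load, peak 29.2 at the free end: 11w₀L⁴/(120EI) = 3469/EI
  point load 178.9 at a = 0.6: Pa²(3L − a)/(6EI) = 186.8/EI
  clockwise couple 105.75 at a = 1.2: M₀a(2L − a)/(2EI) = 685.3/EI
  δ_0 = 4341/EI
Flexibility coefficient — unit upward force at C: δ_{CC} = L³/(3EI) = 72/EI.
The prop prevents deflection at C: R_C = δ_0/δ_{CC} = 4341/72 = 60.29 kN.

R_C = 60.29 kN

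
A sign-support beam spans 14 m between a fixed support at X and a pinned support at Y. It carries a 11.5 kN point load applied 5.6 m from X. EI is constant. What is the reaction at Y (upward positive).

Release the roller at Y. Primary structure: cantilever fixed at X.
Free-end deflection of the primary structure under the applied loading (downward +):
  point load 11.5 at a = 5.6: Pa²(3L − a)/(6EI) = 2188/EI
Flexibility coefficient — unit upward force at Y: δ_{YY} = L³/(3EI) = 914.7/EI.
Compatibility at Y: δ_0 − R_Y·δ_{YY} = 0, so R_Y = 2188/914.7 = 2.392 kN.

R_Y = 2.392 kN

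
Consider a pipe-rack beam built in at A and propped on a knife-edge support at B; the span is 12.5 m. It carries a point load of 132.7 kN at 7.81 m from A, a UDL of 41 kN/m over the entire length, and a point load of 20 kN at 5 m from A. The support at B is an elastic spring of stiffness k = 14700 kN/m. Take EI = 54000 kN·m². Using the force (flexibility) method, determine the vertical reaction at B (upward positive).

Remove the prop at B; the released (primary) structure is a cantilever built in at A.
Downward deflection at the released point B due to the loads:
  point load 132.7 at a = 7.81: Pa²(3L − a)/(6EI) = 40053/EI
  UDL 41: wL⁴/(8EI) = 125122/EI
  point load 20 at a = 5: Pa²(3L − a)/(6EI) = 2708/EI
  δ_0 = 167883/EI
Flexibility coefficient — unit upward force at B: δ_{BB} = L³/(3EI) = 651/EI.
With EI = 54000 kN·m²: δ_0 = 3.1089 m and δ_{BB} = 0.012056 m/kN.
Compatibility — the spring shortens by R_B/k under the reaction it provides: δ_0 − R_B·δ_{BB} = R_B/k. With 1/k = 0.000068 m/kN, R_B = δ_0 / (δ_{BB} + 1/k) = 3.1089 / (0.012056 + 0.000068) = 256.4 kN.

R_B = 256.4 kN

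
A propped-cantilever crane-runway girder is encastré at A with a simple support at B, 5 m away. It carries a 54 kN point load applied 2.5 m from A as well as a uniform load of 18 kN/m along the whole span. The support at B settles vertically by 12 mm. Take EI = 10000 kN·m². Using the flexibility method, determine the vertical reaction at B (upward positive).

R_B = 47.74 kN

Choose R_B as the redundant. The primary structure is the cantilever fixed at A.
Deflection at B on the released cantilever, summing each load's contribution:
  point load 54 at a = 2.5: Pa²(3L − a)/(6EI) = 703.1/EI
  UDL 18: wL⁴/(8EI) = 1406/EI
  δ_0 = 2109/EI
Tip deflection under a unit load at B: L³/(3EI) = 41.67/EI.
With EI = 10000 kN·m²: δ_0 = 0.21094 m and δ_{BB} = 0.004167 m/kN.
Compatibility — the beam at B must follow the support down by 0.012 m: δ_0 − R_B·δ_{BB} = 0.012, so R_B = (0.21094 − 0.012)/0.004167 = 47.74 kN.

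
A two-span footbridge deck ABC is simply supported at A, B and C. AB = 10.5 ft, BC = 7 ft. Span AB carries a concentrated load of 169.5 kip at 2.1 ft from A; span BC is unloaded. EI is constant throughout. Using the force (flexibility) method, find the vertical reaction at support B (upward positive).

R_B = 58.31 kip

Take M_B as the redundant. Released structure: two simple spans AB and BC with a hinge at B.
Discontinuity in slope at B on the released structure — sum the simple-span end rotations:
  span AB: point load 169.5 at a = 2.1: Pab(L + a)/(6LEI) = 598/EI
  relative rotation θ_0 = (598 + 0)/EI = 598/EI
A unit hogging moment at B produces rotation L₁/(3EI) + L₂/(3EI) = 5.833/EI.
Compatibility: M_B·(L₁+L₂)/(3EI) = θ_0, giving M_B = 102.5 kip·ft (hogging).
Span AB, ΣM about A with M_B applied at B: R_B^{AB}·10.5 = 355.9 + 102.5, so R_B^{AB} = 43.66 kip and R_A = 169.5 − 43.66 = 125.8 kip.
Span BC, ΣM about C: R_B^{BC}·7 = 0 + 102.5, so R_B^{BC} = 14.64 kip and R_C = 0 − 14.64 = -14.64 kip.
R_B = 43.66 + 14.64 = 58.31 kip.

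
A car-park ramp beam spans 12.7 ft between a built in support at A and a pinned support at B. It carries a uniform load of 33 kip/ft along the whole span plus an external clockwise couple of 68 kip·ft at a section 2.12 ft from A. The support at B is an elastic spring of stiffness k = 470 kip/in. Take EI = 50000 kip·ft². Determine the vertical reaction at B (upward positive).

Take the reaction at B as the redundant and release it; the primary structure is a cantilever fixed at A.
Deflection at B on the released cantilever, summing each load's contribution:
  UDL 33: wL⁴/(8EI) = 107310/EI
  clockwise couple 68 at a = 2.12: M₀a(2L − a)/(2EI) = 1678/EI
  δ_0 = 108988/EI
Tip deflection under a unit load at B: L³/(3EI) = 682.8/EI.
With EI = 50000 kip·ft²: δ_0 = 2.1798 ft and δ_{BB} = 0.013656 ft/kip.
Compatibility — the spring shortens by R_B/k under the reaction it provides: δ_0 − R_B·δ_{BB} = R_B/k. With 1/k = 1/(470×12) ft/kip = 0.000177 ft/kip, R_B = δ_0 / (δ_{BB} + 1/k) = 2.1798 / (0.013656 + 0.000177) = 157.6 kip.

R_B = 157.6 kip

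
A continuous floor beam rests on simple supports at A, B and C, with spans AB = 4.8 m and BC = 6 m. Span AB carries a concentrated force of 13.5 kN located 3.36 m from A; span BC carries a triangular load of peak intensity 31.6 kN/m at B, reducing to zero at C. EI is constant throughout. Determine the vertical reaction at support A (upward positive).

Insert a hinge at B; M_B is the redundant, and each span becomes simply supported.
End slopes at the hinge B, treating each span as simply supported:
  span AB: point load 13.5 at a = 3.36: Pab(L + a)/(6LEI) = 18.51/EI
  span BC: triangular load, peak 31.6: w₀L³/(45EI) = 151.7/EI
  relative rotation θ_0 = (18.51 + 151.7)/EI = 170.2/EI
A unit hogging moment at B produces rotation L₁/(3EI) + L₂/(3EI) = 3.6/EI.
Slope continuity at B: θ_0 = M_B·3.6/EI, so M_B = 170.2/3.6 = 47.27 kN·m (hogging).
Span AB, ΣM about A with M_B applied at B: R_B^{AB}·4.8 = 45.36 + 47.27, so R_B^{AB} = 19.3 kN and R_A = 13.5 − 19.3 = -5.799 kN.

R_A = -5.799 kN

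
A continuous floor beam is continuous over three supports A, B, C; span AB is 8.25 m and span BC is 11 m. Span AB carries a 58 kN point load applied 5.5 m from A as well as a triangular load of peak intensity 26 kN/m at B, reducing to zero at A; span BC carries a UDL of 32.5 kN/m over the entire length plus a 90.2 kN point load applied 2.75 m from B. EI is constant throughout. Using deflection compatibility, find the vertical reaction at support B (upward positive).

Take M_B as the redundant. Released structure: two simple spans AB and BC with a hinge at B.
End slopes at the hinge B, treating each span as simply supported:
  span AB: point load 58 at a = 5.5: Pab(L + a)/(6LEI) = 243.7/EI
  span AB: triangular load, peak 26: w₀L³/(45EI) = 324.4/EI
  span BC: UDL 32.5: wL³/(24EI) = 1802/EI
  span BC: point load 90.2 at a = 2.75: Pab(L + b)/(6LEI) = 596.9/EI
  relative rotation θ_0 = (568.1 + 2399)/EI = 2967/EI
A unit hogging moment at B produces rotation L₁/(3EI) + L₂/(3EI) = 6.417/EI.
Slope continuity at B: θ_0 = M_B·6.417/EI, so M_B = 2967/6.417 = 462.4 kN·m (hogging).
Span AB, ΣM about A with M_B applied at B: R_B^{AB}·8.25 = 908.9 + 462.4, so R_B^{AB} = 166.2 kN and R_A = 165.2 − 166.2 = -0.971 kN.
Span BC, ΣM about C: R_B^{BC}·11 = 2710 + 462.4, so R_B^{BC} = 288.4 kN and R_C = 447.7 − 288.4 = 159.3 kN.
R_B = 166.2 + 288.4 = 454.7 kN.

R_B = 454.7 kN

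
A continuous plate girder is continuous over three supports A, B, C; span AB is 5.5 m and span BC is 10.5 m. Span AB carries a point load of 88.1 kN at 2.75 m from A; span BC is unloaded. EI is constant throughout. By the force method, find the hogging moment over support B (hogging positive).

Release continuity at B by inserting a hinge; the redundant is the internal moment M_B. The primary structure is two simply-supported spans AB and BC.
Rotations at B on the released spans (each span's end-slope, ×1/EI):
  span AB: point load 88.1 at a = 2.75: Pab(L + a)/(6LEI) = 166.6/EI
  relative rotation θ_0 = (166.6 + 0)/EI = 166.6/EI
A unit hogging moment at B produces rotation L₁/(3EI) + L₂/(3EI) = 5.333/EI.
Slope continuity at B: θ_0 = M_B·5.333/EI, so M_B = 166.6/5.333 = 31.23 kN·m (hogging).

M_B = 31.23 kN·m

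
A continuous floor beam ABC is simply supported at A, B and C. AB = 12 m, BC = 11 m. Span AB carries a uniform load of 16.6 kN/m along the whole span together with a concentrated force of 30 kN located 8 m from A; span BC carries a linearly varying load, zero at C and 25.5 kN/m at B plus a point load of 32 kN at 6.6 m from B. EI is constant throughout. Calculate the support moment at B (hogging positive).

Take M_B as the redundant. Released structure: two simple spans AB and BC with a hinge at B.
End slopes at the hinge B, treating each span as simply supported:
  span AB: UDL 16.6: wL³/(24EI) = 1195/EI
  span AB: point load 30 at a = 8: Pab(L + a)/(6LEI) = 266.7/EI
  span BC: triangular load, peak 25.5: w₀L³/(45EI) = 754.2/EI
  span BC: point load 32 at a = 6.6: Pab(L + b)/(6LEI) = 216.8/EI
  relative rotation θ_0 = (1462 + 971.1)/EI = 2433/EI
A unit hogging moment at B produces rotation L₁/(3EI) + L₂/(3EI) = 7.667/EI.
Compatibility: M_B·(L₁+L₂)/(3EI) = θ_0, giving M_B = 317.3 kN·m (hogging).

M_B = 317.3 kN·m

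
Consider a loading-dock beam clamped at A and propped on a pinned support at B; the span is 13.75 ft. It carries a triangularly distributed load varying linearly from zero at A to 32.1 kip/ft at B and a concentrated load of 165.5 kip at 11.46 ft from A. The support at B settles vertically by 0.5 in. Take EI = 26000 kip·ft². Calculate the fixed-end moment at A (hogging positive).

Release the roller at B. Primary structure: cantilever fixed at A.
Free-end deflection of the primary structure under the applied loading (downward +):
  triangular load, peak 32.1 at the free end: 11w₀L⁴/(120EI) = 105179/EI
  point load 165.5 at a = 11.46: Pa²(3L − a)/(6EI) = 107916/EI
  δ_0 = 213095/EI
Tip deflection under a unit load at B: L³/(3EI) = 866.5/EI.
With EI = 26000 kip·ft²: δ_0 = 8.196 ft and δ_{BB} = 0.033328 ft/kip.
Compatibility — the beam at B must follow the support down by 0.04167 ft: δ_0 − R_B·δ_{BB} = 0.04167, so R_B = (8.196 − 0.04167)/0.033328 = 244.7 kip.
Moment equilibrium about A: M_A = Σ(load moments about A) − R_B·L = 3920 − 244.7×13.75 = 555.5 kip·ft.

M_A = 555.5 kip·ft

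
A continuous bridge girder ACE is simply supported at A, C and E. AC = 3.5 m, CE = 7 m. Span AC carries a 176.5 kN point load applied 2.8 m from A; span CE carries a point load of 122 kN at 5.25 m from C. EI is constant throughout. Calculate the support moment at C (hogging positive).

Release continuity at C by inserting a hinge; the redundant is the internal moment M_C. The primary structure is two simply-supported spans AC and CE.
End slopes at the hinge C, treating each span as simply supported:
  span AC: point load 176.5 at a = 2.8: Pab(L + a)/(6LEI) = 103.8/EI
  span CE: point load 122 at a = 5.25: Pab(L + b)/(6LEI) = 233.5/EI
  relative rotation θ_0 = (103.8 + 233.5)/EI = 337.3/EI
A unit hogging moment at C produces rotation L₁/(3EI) + L₂/(3EI) = 3.5/EI.
Slope continuity at C: θ_0 = M_C·3.5/EI, so M_C = 337.3/3.5 = 96.37 kN·m (hogging).

M_C = 96.37 kN·m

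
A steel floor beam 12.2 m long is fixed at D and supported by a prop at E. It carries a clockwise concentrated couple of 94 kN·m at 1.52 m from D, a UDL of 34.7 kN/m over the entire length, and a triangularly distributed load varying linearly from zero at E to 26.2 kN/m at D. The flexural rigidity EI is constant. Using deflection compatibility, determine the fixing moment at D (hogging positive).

M_D = 966.6 kN·m

Release the roller at E. Primary structure: cantilever fixed at D.
Downward deflection at the released point E due to the loads:
  clockwise couple 94 at a = 1.52: M₀a(2L − a)/(2EI) = 1635/EI
  UDL 34.7: wL⁴/(8EI) = 96090/EI
  triangular load, peak 26.2 at the fixed end: w₀L⁴/(30EI) = 19347/EI
  δ_0 = 117072/EI
Flexibility coefficient — unit upward force at E: δ_{EE} = L³/(3EI) = 605.3/EI.
The prop prevents deflection at E: R_E = δ_0/δ_{EE} = 117072/605.3 = 193.4 kN.
Moment equilibrium about D: M_D = Σ(load moments about D) − R_E·L = 3326 − 193.4×12.2 = 966.6 kN·m.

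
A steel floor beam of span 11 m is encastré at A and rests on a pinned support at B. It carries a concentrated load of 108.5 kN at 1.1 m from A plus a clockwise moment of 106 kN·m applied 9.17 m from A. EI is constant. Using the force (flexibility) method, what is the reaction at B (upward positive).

Choose R_B as the redundant. The primary structure is the cantilever fixed at A.
Downward deflection at the released point B due to the loads:
  point load 108.5 at a = 1.1: Pa²(3L − a)/(6EI) = 698/EI
  clockwise couple 106 at a = 9.17: M₀a(2L − a)/(2EI) = 6236/EI
  δ_0 = 6934/EI
Tip deflection under a unit load at B: L³/(3EI) = 443.7/EI.
The prop prevents deflection at B: R_B = δ_0/δ_{BB} = 6934/443.7 = 15.63 kN.

R_B = 15.63 kN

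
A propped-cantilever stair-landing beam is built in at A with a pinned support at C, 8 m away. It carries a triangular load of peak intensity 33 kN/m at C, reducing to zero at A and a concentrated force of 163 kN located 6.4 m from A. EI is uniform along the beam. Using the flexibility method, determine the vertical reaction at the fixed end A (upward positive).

Remove the prop at C; the released (primary) structure is a cantilever built in at A.
Downward deflection at the released point C due to the loads:
  triangular load, peak 33 at the free end: 11w₀L⁴/(120EI) = 12390/EI
  point load 163 at a = 6.4: Pa²(3L − a)/(6EI) = 19584/EI
  δ_0 = 31975/EI
Flexibility coefficient — unit upward force at C: δ_{CC} = L³/(3EI) = 170.7/EI.
Compatibility at C: δ_0 − R_C·δ_{CC} = 0, so R_C = 31975/170.7 = 187.4 kN.
Vertical equilibrium: R_A = ΣP − R_C = 295 − 187.4 = 107.6 kN.

R_A = 107.6 kN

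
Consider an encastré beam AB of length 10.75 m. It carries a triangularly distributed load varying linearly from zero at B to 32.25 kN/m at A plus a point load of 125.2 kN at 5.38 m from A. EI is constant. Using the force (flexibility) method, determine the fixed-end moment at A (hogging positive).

M_A = 354.4 kN·m

Release both end moments; the primary structure is a simply-supported span AB with redundants M_A and M_B.
On the primary (simply-supported) span, the end slopes from the loading are:
  at A: triangular load, peak 32.25: w₀L³/(45EI) = 890.3/EI
  at B: triangular load, peak 32.25: 7w₀L³/(360EI) = 779/EI
  at A: point load 125.2 at a = 5.38: Pab(L + b)/(6LEI) = 904/EI
  at B: point load 125.2 at a = 5.38: Pab(L + a)/(6LEI) = 904.6/EI
  θ_A0 = 1794/EI,  θ_B0 = 1684/EI
Flexibility coefficients: a unit moment at one end gives L/(3EI) there and L/(6EI) at the far end, so f₁₁ = f₂₂ = 3.583/EI and f₁₂ = f₂₁ = 1.792/EI.
Compatibility — zero rotation at each built-in end:
  3.583 M_A + 1.792 M_B = 1794
  1.792 M_A + 3.583 M_B = 1684
Solving the pair gives M_A = 354.4 kN·m and M_B = 292.6 kN·m (hogging).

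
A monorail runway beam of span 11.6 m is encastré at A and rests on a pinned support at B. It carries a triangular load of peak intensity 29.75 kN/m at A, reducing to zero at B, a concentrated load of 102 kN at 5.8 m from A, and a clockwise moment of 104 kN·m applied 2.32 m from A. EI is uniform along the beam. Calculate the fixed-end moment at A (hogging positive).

M_A = 536.6 kN·m

Remove the prop at B; the released (primary) structure is a cantilever built in at A.
Deflection at B on the released cantilever, summing each load's contribution:
  triangular load, peak 29.75 at the fixed end: w₀L⁴/(30EI) = 17956/EI
  point load 102 at a = 5.8: Pa²(3L − a)/(6EI) = 16585/EI
  clockwise couple 104 at a = 2.32: M₀a(2L − a)/(2EI) = 2519/EI
  δ_0 = 37059/EI
Flexibility coefficient — unit upward force at B: δ_{BB} = L³/(3EI) = 520.3/EI.
The prop prevents deflection at B: R_B = δ_0/δ_{BB} = 37059/520.3 = 71.23 kN.
Moment equilibrium about A: M_A = Σ(load moments about A) − R_B·L = 1363 − 71.23×11.6 = 536.6 kN·m.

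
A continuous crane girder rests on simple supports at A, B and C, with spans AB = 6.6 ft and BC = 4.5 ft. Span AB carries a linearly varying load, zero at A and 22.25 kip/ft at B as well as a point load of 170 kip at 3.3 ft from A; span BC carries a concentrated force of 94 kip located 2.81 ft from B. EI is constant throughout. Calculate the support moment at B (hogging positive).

Take M_B as the redundant. Released structure: two simple spans AB and BC with a hinge at B.
Rotations at B on the released spans (each span's end-slope, ×1/EI):
  span AB: triangular load, peak 22.25: w₀L³/(45EI) = 142.2/EI
  span AB: point load 170 at a = 3.3: Pab(L + a)/(6LEI) = 462.8/EI
  span BC: point load 94 at a = 2.81: Pab(L + b)/(6LEI) = 102.3/EI
  relative rotation θ_0 = (605 + 102.3)/EI = 707.3/EI
A unit hogging moment at B produces rotation L₁/(3EI) + L₂/(3EI) = 3.7/EI.
Slope continuity at B: θ_0 = M_B·3.7/EI, so M_B = 707.3/3.7 = 191.2 kip·ft (hogging).

M_B = 191.2 kip·ft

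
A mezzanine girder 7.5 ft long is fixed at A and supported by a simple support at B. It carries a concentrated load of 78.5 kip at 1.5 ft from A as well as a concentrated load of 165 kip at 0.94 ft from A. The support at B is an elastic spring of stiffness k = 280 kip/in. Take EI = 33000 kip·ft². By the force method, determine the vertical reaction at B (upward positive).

Take the reaction at B as the redundant and release it; the primary structure is a cantilever fixed at A.
Free-end deflection of the primary structure under the applied loading (downward +):
  point load 78.5 at a = 1.5: Pa²(3L − a)/(6EI) = 618.2/EI
  point load 165 at a = 0.94: Pa²(3L − a)/(6EI) = 523.9/EI
  δ_0 = 1142/EI
Tip deflection under a unit load at B: L³/(3EI) = 140.6/EI.
With EI = 33000 kip·ft²: δ_0 = 0.034608 ft and δ_{BB} = 0.004261 ft/kip.
Compatibility — the spring shortens by R_B/k under the reaction it provides: δ_0 − R_B·δ_{BB} = R_B/k. With 1/k = 1/(280×12) ft/kip = 0.000298 ft/kip, R_B = δ_0 / (δ_{BB} + 1/k) = 0.034608 / (0.004261 + 0.000298) = 7.591 kip.

R_B = 7.591 kip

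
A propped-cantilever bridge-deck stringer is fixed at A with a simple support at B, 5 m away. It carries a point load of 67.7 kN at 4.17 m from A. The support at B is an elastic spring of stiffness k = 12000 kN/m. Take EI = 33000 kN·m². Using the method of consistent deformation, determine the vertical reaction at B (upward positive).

R_B = 47.84 kN

Choose R_B as the redundant. The primary structure is the cantilever fixed at A.
Deflection at B on the released cantilever, summing each load's contribution:
  point load 67.7 at a = 4.17: Pa²(3L − a)/(6EI) = 2125/EI
Flexibility coefficient — unit upward force at B: δ_{BB} = L³/(3EI) = 41.67/EI.
With EI = 33000 kN·m²: δ_0 = 0.064391 m and δ_{BB} = 0.001263 m/kN.
Compatibility — the spring shortens by R_B/k under the reaction it provides: δ_0 − R_B·δ_{BB} = R_B/k. With 1/k = 0.000083 m/kN, R_B = δ_0 / (δ_{BB} + 1/k) = 0.064391 / (0.001263 + 0.000083) = 47.84 kN.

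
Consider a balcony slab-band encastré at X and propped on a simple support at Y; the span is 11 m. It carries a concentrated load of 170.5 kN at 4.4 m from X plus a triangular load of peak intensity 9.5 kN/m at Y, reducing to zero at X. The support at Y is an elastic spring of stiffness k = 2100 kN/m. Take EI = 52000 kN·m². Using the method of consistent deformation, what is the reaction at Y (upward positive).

R_Y = 60.81 kN

Take the reaction at Y as the redundant and release it; the primary structure is a cantilever fixed at X.
Downward deflection at the released point Y due to the loads:
  point load 170.5 at a = 4.4: Pa²(3L − a)/(6EI) = 15734/EI
  triangular load, peak 9.5 at the free end: 11w₀L⁴/(120EI) = 12750/EI
  δ_0 = 28484/EI
Tip deflection under a unit load at Y: L³/(3EI) = 443.7/EI.
With EI = 52000 kN·m²: δ_0 = 0.54777 m and δ_{YY} = 0.008532 m/kN.
Compatibility — the spring shortens by R_Y/k under the reaction it provides: δ_0 − R_Y·δ_{YY} = R_Y/k. With 1/k = 0.000476 m/kN, R_Y = δ_0 / (δ_{YY} + 1/k) = 0.54777 / (0.008532 + 0.000476) = 60.81 kN.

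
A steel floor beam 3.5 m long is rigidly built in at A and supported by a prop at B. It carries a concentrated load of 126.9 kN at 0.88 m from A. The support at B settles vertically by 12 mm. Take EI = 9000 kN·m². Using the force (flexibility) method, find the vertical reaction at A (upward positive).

R_A = 123.4 kN

Release the roller at B. Primary structure: cantilever fixed at A.
Deflection at B on the released cantilever, summing each load's contribution:
  point load 126.9 at a = 0.88: Pa²(3L − a)/(6EI) = 157.6/EI
Flexibility coefficient — unit upward force at B: δ_{BB} = L³/(3EI) = 14.29/EI.
With EI = 9000 kN·m²: δ_0 = 0.017507 m and δ_{BB} = 0.001588 m/kN.
Compatibility — the beam at B must follow the support down by 0.012 m: δ_0 − R_B·δ_{BB} = 0.012, so R_B = (0.017507 − 0.012)/0.001588 = 3.468 kN.
Vertical equilibrium: R_A = ΣP − R_B = 126.9 − 3.468 = 123.4 kN.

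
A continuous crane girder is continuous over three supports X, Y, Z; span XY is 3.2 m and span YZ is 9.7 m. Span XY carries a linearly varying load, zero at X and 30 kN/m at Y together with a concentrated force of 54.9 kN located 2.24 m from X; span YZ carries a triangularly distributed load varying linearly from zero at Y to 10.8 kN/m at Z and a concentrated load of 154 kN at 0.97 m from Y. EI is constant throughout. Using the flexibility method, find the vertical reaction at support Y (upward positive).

R_Y = 290.3 kN

Take M_Y as the redundant. Released structure: two simple spans XY and YZ with a hinge at Y.
End slopes at the hinge Y, treating each span as simply supported:
  span XY: triangular load, peak 30: w₀L³/(45EI) = 21.85/EI
  span XY: point load 54.9 at a = 2.24: Pab(L + a)/(6LEI) = 33.45/EI
  span YZ: triangular load, peak 10.8: 7w₀L³/(360EI) = 191.7/EI
  span YZ: point load 154 at a = 0.97: Pab(L + b)/(6LEI) = 413/EI
  relative rotation θ_0 = (55.29 + 604.6)/EI = 659.9/EI
A unit hogging moment at Y produces rotation L₁/(3EI) + L₂/(3EI) = 4.3/EI.
Compatibility: M_Y·(L₁+L₂)/(3EI) = θ_0, giving M_Y = 153.5 kN·m (hogging).
Span XY, ΣM about X with M_Y applied at Y: R_Y^{XY}·3.2 = 225.4 + 153.5, so R_Y^{XY} = 118.4 kN and R_X = 102.9 − 118.4 = -15.49 kN.
Span YZ, ΣM about Z: R_Y^{YZ}·9.7 = 1514 + 153.5, so R_Y^{YZ} = 171.9 kN and R_Z = 206.4 − 171.9 = 34.5 kN.
R_Y = 118.4 + 171.9 = 290.3 kN.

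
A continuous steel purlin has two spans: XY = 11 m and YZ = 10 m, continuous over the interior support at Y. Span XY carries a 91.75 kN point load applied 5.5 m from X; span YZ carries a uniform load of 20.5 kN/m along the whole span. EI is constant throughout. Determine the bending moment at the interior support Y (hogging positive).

Release continuity at Y by inserting a hinge; the redundant is the internal moment M_Y. The primary structure is two simply-supported spans XY and YZ.
End slopes at the hinge Y, treating each span as simply supported:
  span XY: point load 91.75 at a = 5.5: Pab(L + a)/(6LEI) = 693.9/EI
  span YZ: UDL 20.5: wL³/(24EI) = 854.2/EI
  relative rotation θ_0 = (693.9 + 854.2)/EI = 1548/EI
A unit hogging moment at Y produces rotation L₁/(3EI) + L₂/(3EI) = 7/EI.
Slope continuity at Y: θ_0 = M_Y·7/EI, so M_Y = 1548/7 = 221.1 kN·m (hogging).

M_Y = 221.1 kN·m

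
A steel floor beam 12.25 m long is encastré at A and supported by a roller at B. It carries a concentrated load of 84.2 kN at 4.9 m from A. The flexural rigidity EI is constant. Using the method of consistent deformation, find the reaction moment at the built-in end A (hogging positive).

Remove the prop at B; the released (primary) structure is a cantilever built in at A.
Free-end deflection of the primary structure under the applied loading (downward +):
  point load 84.2 at a = 4.9: Pa²(3L − a)/(6EI) = 10732/EI
Flexibility coefficient — unit upward force at B: δ_{BB} = L³/(3EI) = 612.8/EI.
The prop prevents deflection at B: R_B = δ_0/δ_{BB} = 10732/612.8 = 17.51 kN.
Moment equilibrium about A: M_A = Σ(load moments about A) − R_B·L = 412.6 − 17.51×12.25 = 198 kN·m.

M_A = 198 kN·m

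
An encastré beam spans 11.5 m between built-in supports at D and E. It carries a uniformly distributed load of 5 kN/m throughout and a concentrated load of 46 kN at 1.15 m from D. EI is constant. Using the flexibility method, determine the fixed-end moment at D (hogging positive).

Take the two fixed-end moments M_D, M_E as redundants; the released structure is the simple span DE.
End rotations of the released simple span under the applied load (×1/EI):
  at D: UDL 5: wL³/(24EI) = 316.8/EI
  at E: UDL 5: wL³/(24EI) = 316.8/EI
  at D: point load 46 at a = 1.15: Pab(L + b)/(6LEI) = 173.4/EI
  at E: point load 46 at a = 1.15: Pab(L + a)/(6LEI) = 100.4/EI
  θ_D0 = 490.2/EI,  θ_E0 = 417.2/EI
Flexibility coefficients: a unit moment at one end gives L/(3EI) there and L/(6EI) at the far end, so f₁₁ = f₂₂ = 3.833/EI and f₁₂ = f₂₁ = 1.917/EI.
Compatibility — zero rotation at each built-in end:
  3.833 M_D + 1.917 M_E = 490.2
  1.917 M_D + 3.833 M_E = 417.2
Solving the pair gives M_D = 97.95 kN·m and M_E = 59.87 kN·m (hogging).

M_D = 97.95 kN·m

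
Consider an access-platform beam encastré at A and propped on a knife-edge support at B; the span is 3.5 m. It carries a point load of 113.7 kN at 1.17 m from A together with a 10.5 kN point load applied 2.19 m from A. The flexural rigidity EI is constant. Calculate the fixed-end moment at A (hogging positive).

Remove the prop at B; the released (primary) structure is a cantilever built in at A.
Deflection at B on the released cantilever, summing each load's contribution:
  point load 113.7 at a = 1.17: Pa²(3L − a)/(6EI) = 242/EI
  point load 10.5 at a = 2.19: Pa²(3L − a)/(6EI) = 69.75/EI
  δ_0 = 311.8/EI
Flexibility coefficient — unit upward force at B: δ_{BB} = L³/(3EI) = 14.29/EI.
The prop prevents deflection at B: R_B = δ_0/δ_{BB} = 311.8/14.29 = 21.82 kN.
Moment equilibrium about A: M_A = Σ(load moments about A) − R_B·L = 156 − 21.82×3.5 = 79.67 kN·m.

M_A = 79.67 kN·m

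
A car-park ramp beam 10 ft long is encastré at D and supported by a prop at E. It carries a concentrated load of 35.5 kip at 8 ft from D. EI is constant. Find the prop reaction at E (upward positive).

R_E = 24.99 kip

Choose R_E as the redundant. The primary structure is the cantilever fixed at D.
Deflection at E on the released cantilever, summing each load's contribution:
  point load 35.5 at a = 8: Pa²(3L − a)/(6EI) = 8331/EI
Tip deflection under a unit load at E: L³/(3EI) = 333.3/EI.
The prop prevents deflection at E: R_E = δ_0/δ_{EE} = 8331/333.3 = 24.99 kip.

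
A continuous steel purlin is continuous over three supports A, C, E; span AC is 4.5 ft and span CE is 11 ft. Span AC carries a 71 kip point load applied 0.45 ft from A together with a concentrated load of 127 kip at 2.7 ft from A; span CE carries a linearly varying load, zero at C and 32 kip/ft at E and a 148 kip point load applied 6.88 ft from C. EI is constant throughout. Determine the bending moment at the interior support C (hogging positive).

Insert a hinge at C; M_C is the redundant, and each span becomes simply supported.
Discontinuity in slope at C on the released structure — sum the simple-span end rotations:
  span AC: point load 71 at a = 0.45: Pab(L + a)/(6LEI) = 23.72/EI
  span AC: point load 127 at a = 2.7: Pab(L + a)/(6LEI) = 164.6/EI
  span CE: triangular load, peak 32: 7w₀L³/(360EI) = 828.2/EI
  span CE: point load 148 at a = 6.88: Pab(L + b)/(6LEI) = 961.1/EI
  relative rotation θ_0 = (188.3 + 1789)/EI = 1978/EI
A unit hogging moment at C produces rotation L₁/(3EI) + L₂/(3EI) = 5.167/EI.
Compatibility: M_C·(L₁+L₂)/(3EI) = θ_0, giving M_C = 382.8 kip·ft (hogging).

M_C = 382.8 kip·ft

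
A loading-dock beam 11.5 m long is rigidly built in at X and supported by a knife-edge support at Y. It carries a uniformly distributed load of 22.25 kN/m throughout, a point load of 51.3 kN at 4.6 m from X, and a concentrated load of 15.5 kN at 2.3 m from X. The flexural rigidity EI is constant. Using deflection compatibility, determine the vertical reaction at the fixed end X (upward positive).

R_X = 215.2 kN

Release the roller at Y. Primary structure: cantilever fixed at X.
Primary-structure tip deflection at Y by superposition:
  UDL 22.25: wL⁴/(8EI) = 48644/EI
  point load 51.3 at a = 4.6: Pa²(3L − a)/(6EI) = 5409/EI
  point load 15.5 at a = 2.3: Pa²(3L − a)/(6EI) = 440/EI
  δ_0 = 54494/EI
Tip deflection under a unit load at Y: L³/(3EI) = 507/EI.
Compatibility at Y: δ_0 − R_Y·δ_{YY} = 0, so R_Y = 54494/507 = 107.5 kN.
Vertical equilibrium: R_X = ΣP − R_Y = 322.7 − 107.5 = 215.2 kN.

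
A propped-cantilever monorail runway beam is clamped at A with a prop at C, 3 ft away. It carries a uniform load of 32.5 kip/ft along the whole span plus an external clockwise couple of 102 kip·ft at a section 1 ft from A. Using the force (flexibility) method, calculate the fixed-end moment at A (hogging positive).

Choose R_C as the redundant. The primary structure is the cantilever fixed at A.
Primary-structure tip deflection at C by superposition:
  UDL 32.5: wL⁴/(8EI) = 329.1/EI
  clockwise couple 102 at a = 1: M₀a(2L − a)/(2EI) = 255/EI
  δ_0 = 584.1/EI
Flexibility coefficient — unit upward force at C: δ_{CC} = L³/(3EI) = 9/EI.
The prop prevents deflection at C: R_C = δ_0/δ_{CC} = 584.1/9 = 64.9 kip.
Moment equilibrium about A: M_A = Σ(load moments about A) − R_C·L = 248.2 − 64.9×3 = 53.56 kip·ft.

M_A = 53.56 kip·ft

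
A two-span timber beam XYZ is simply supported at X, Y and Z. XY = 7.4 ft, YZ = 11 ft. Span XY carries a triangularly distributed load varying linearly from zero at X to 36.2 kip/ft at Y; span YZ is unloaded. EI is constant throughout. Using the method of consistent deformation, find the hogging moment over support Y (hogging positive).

Release continuity at Y by inserting a hinge; the redundant is the internal moment M_Y. The primary structure is two simply-supported spans XY and YZ.
End slopes at the hinge Y, treating each span as simply supported:
  span XY: triangular load, peak 36.2: w₀L³/(45EI) = 326/EI
  relative rotation θ_0 = (326 + 0)/EI = 326/EI
A unit hogging moment at Y produces rotation L₁/(3EI) + L₂/(3EI) = 6.133/EI.
Slope continuity at Y: θ_0 = M_Y·6.133/EI, so M_Y = 326/6.133 = 53.15 kip·ft (hogging).

M_Y = 53.15 kip·ft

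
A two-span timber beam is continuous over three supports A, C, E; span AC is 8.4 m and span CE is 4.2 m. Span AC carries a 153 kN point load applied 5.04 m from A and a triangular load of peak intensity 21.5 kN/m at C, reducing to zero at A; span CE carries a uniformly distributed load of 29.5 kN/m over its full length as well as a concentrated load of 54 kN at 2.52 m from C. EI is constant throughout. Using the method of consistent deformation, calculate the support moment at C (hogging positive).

M_C = 266.3 kN·m

Release continuity at C by inserting a hinge; the redundant is the internal moment M_C. The primary structure is two simply-supported spans AC and CE.
Rotations at C on the released spans (each span's end-slope, ×1/EI):
  span AC: point load 153 at a = 5.04: Pab(L + a)/(6LEI) = 690.9/EI
  span AC: triangular load, peak 21.5: w₀L³/(45EI) = 283.2/EI
  span CE: UDL 29.5: wL³/(24EI) = 91.07/EI
  span CE: point load 54 at a = 2.52: Pab(L + b)/(6LEI) = 53.34/EI
  relative rotation θ_0 = (974.1 + 144.4)/EI = 1119/EI
A unit hogging moment at C produces rotation L₁/(3EI) + L₂/(3EI) = 4.2/EI.
Slope continuity at C: θ_0 = M_C·4.2/EI, so M_C = 1119/4.2 = 266.3 kN·m (hogging).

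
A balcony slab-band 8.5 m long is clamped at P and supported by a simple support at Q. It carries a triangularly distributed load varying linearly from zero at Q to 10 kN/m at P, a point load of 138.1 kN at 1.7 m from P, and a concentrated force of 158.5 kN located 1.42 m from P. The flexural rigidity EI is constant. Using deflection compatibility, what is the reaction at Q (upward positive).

Take the reaction at Q as the redundant and release it; the primary structure is a cantilever fixed at P.
Downward deflection at the released point Q due to the loads:
  triangular load, peak 10 at the fixed end: w₀L⁴/(30EI) = 1740/EI
  point load 138.1 at a = 1.7: Pa²(3L − a)/(6EI) = 1583/EI
  point load 158.5 at a = 1.42: Pa²(3L − a)/(6EI) = 1283/EI
  δ_0 = 4606/EI
Tip deflection under a unit load at Q: L³/(3EI) = 204.7/EI.
The prop prevents deflection at Q: R_Q = δ_0/δ_{QQ} = 4606/204.7 = 22.5 kN.

R_Q = 22.5 kN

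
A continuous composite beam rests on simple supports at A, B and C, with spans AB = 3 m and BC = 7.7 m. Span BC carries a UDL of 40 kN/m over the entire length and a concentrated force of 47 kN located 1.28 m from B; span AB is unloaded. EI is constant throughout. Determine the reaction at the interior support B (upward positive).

R_B = 307.3 kN

Take M_B as the redundant. Released structure: two simple spans AB and BC with a hinge at B.
Discontinuity in slope at B on the released structure — sum the simple-span end rotations:
  span BC: UDL 40: wL³/(24EI) = 760.9/EI
  span BC: point load 47 at a = 1.28: Pab(L + b)/(6LEI) = 118/EI
  relative rotation θ_0 = (0 + 878.9)/EI = 878.9/EI
A unit hogging moment at B produces rotation L₁/(3EI) + L₂/(3EI) = 3.567/EI.
Compatibility: M_B·(L₁+L₂)/(3EI) = θ_0, giving M_B = 246.4 kN·m (hogging).
Span AB, ΣM about A with M_B applied at B: R_B^{AB}·3 = 0 + 246.4, so R_B^{AB} = 82.14 kN and R_A = 0 − 82.14 = -82.14 kN.
Span BC, ΣM about C: R_B^{BC}·7.7 = 1488 + 246.4, so R_B^{BC} = 225.2 kN and R_C = 355 − 225.2 = 129.8 kN.
R_B = 82.14 + 225.2 = 307.3 kN.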